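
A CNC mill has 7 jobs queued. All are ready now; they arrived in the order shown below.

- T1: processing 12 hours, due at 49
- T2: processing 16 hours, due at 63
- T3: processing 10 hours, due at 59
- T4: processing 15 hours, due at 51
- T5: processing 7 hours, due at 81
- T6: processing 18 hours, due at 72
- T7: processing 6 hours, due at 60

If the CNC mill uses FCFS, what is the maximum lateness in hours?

FIFO (arrival order): T1 T2 T3 T4 T5 T6 T7.
T1: 0→12, due 49, lateness -37
T2: 12→28, due 63, lateness -35
T3: 28→38, due 59, lateness -21
T4: 38→53, due 51, lateness 2
T5: 53→60, due 81, lateness -21
T6: 60→78, due 72, lateness 6
T7: 78→84, due 60, lateness 24
Maximum = 24.

24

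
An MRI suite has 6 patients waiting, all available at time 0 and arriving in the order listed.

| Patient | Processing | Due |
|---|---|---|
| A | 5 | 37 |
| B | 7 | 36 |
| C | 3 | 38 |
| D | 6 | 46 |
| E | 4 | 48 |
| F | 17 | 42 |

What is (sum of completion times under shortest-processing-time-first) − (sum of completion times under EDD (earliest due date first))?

SPT (increasing processing time): C E A D B F.
C: 0→3
E: 3→7
A: 7→12
D: 12→18
B: 18→25
F: 25→42
Sum = 3+7+12+18+25+42 = 107.
EDD (increasing due date): B A C F D E.
B: 0→7
A: 7→12
C: 12→15
F: 15→32
D: 32→38
E: 38→42
Sum = 7+12+15+32+38+42 = 146.
Difference = 107 − 146 = -39.

-39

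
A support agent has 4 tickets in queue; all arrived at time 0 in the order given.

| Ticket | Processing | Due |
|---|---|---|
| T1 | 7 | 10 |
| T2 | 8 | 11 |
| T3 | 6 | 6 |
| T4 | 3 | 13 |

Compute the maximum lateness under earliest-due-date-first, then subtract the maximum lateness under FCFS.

EDD (increasing due date): T3 T1 T2 T4.
T3: 0→6, due 6, lateness 0
T1: 6→13, due 10, lateness 3
T2: 13→21, due 11, lateness 10
T4: 21→24, due 13, lateness 11
Maximum = 11.
FIFO (arrival order): T1 T2 T3 T4.
T1: 0→7, due 10, lateness -3
T2: 7→15, due 11, lateness 4
T3: 15→21, due 6, lateness 15
T4: 21→24, due 13, lateness 11
Maximum = 15.
Difference = 11 − 15 = -4.

-4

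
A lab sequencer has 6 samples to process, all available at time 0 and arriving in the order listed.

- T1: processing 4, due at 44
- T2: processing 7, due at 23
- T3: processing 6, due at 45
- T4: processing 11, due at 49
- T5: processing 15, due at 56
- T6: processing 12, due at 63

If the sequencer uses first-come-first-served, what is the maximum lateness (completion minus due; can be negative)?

FIFO (arrival order): T1 T2 T3 T4 T5 T6.
T1: 0→4, due 44, lateness -40
T2: 4→11, due 23, lateness -12
T3: 11→17, due 45, lateness -28
T4: 17→28, due 49, lateness -21
T5: 28→43, due 56, lateness -13
T6: 43→55, due 63, lateness -8
Maximum = -8.

-8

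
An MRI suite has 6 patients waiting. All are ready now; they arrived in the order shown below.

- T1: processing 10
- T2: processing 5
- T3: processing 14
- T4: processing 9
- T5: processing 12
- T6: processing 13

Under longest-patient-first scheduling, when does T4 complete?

58

LPT (decreasing processing time): T3 T6 T5 T1 T4 T2.
T3: 0→14
T6: 14→27
T5: 27→39
T1: 39→49
T4: 49→58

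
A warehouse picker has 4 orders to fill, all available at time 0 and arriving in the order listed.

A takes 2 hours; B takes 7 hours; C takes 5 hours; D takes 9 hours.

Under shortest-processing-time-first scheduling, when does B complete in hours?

14

SPT (increasing processing time): A C B D.
A: 0→2
C: 2→7
B: 7→14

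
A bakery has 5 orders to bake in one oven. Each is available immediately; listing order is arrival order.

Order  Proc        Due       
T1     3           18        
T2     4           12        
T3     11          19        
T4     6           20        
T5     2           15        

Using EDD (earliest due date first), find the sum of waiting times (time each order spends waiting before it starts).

39

EDD (increasing due date): T2 T5 T1 T3 T4.
T2: waits 0, runs 0→4
T5: waits 4, runs 4→6
T1: waits 6, runs 6→9
T3: waits 9, runs 9→20
T4: waits 20, runs 20→26
Sum = 0+4+6+9+20 = 39.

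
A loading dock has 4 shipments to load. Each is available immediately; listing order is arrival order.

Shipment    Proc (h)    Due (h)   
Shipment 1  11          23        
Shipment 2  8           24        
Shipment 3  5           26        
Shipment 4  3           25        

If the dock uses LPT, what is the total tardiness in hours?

2

LPT (decreasing processing time): Shipment 1 Shipment 2 Shipment 3 Shipment 4.
Shipment 1: 0→11, due 23, tardiness 0
Shipment 2: 11→19, due 24, tardiness 0
Shipment 3: 19→24, due 26, tardiness 0
Shipment 4: 24→27, due 25, tardiness 2
Sum = 0+0+0+2 = 2.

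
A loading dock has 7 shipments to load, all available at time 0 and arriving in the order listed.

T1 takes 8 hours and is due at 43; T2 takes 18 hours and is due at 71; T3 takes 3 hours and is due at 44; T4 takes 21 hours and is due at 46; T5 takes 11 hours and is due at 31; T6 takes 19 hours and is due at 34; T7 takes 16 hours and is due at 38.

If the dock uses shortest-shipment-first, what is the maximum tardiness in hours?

SPT (increasing processing time): T3 T1 T5 T7 T2 T6 T4.
T3: 0→3, due 44, tardiness 0
T1: 3→11, due 43, tardiness 0
T5: 11→22, due 31, tardiness 0
T7: 22→38, due 38, tardiness 0
T2: 38→56, due 71, tardiness 0
T6: 56→75, due 34, tardiness 41
T4: 75→96, due 46, tardiness 50
Maximum = 50.

50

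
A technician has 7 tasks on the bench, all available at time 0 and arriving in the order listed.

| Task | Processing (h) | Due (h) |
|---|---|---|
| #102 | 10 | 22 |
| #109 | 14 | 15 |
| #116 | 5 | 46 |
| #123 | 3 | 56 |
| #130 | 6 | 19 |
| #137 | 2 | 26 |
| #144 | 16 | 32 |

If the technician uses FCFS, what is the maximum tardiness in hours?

FIFO (arrival order): #102 #109 #116 #123 #130 #137 #144.
#102: 0→10, due 22, tardiness 0
#109: 10→24, due 15, tardiness 9
#116: 24→29, due 46, tardiness 0
#123: 29→32, due 56, tardiness 0
#130: 32→38, due 19, tardiness 19
#137: 38→40, due 26, tardiness 14
#144: 40→56, due 32, tardiness 24
Maximum = 24.

24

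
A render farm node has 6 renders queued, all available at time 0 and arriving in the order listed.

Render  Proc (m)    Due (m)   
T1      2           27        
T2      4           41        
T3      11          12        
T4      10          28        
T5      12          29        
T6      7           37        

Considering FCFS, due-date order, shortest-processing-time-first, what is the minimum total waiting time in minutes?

FIFO (arrival order): T1 T2 T3 T4 T5 T6.
T1: waits 0, runs 0→2
T2: waits 2, runs 2→6
T3: waits 6, runs 6→17
T4: waits 17, runs 17→27
T5: waits 27, runs 27→39
T6: waits 39, runs 39→46
Sum = 0+2+6+17+27+39 = 91.
EDD (increasing due date): T3 T1 T4 T5 T6 T2.
T3: waits 0, runs 0→11
T1: waits 11, runs 11→13
T4: waits 13, runs 13→23
T5: waits 23, runs 23→35
T6: waits 35, runs 35→42
T2: waits 42, runs 42→46
Sum = 0+11+13+23+35+42 = 124.
SPT (increasing processing time): T1 T2 T6 T4 T3 T5.
T1: waits 0, runs 0→2
T2: waits 2, runs 2→6
T6: waits 6, runs 6→13
T4: waits 13, runs 13→23
T3: waits 23, runs 23→34
T5: waits 34, runs 34→46
Sum = 0+2+6+13+23+34 = 78.
FIFO 91, EDD 124, SPT 78 → minimum 78.

78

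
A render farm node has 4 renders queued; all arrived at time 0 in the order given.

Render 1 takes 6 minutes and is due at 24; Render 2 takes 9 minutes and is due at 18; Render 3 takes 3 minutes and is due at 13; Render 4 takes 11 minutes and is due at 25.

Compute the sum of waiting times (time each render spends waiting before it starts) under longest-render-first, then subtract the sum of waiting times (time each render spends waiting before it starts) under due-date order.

LPT (decreasing processing time): Render 4 Render 2 Render 1 Render 3.
Render 4: waits 0, runs 0→11
Render 2: waits 11, runs 11→20
Render 1: waits 20, runs 20→26
Render 3: waits 26, runs 26→29
Sum = 0+11+20+26 = 57.
EDD (increasing due date): Render 3 Render 2 Render 1 Render 4.
Render 3: waits 0, runs 0→3
Render 2: waits 3, runs 3→12
Render 1: waits 12, runs 12→18
Render 4: waits 18, runs 18→29
Sum = 0+3+12+18 = 33.
Difference = 57 − 33 = 24.

24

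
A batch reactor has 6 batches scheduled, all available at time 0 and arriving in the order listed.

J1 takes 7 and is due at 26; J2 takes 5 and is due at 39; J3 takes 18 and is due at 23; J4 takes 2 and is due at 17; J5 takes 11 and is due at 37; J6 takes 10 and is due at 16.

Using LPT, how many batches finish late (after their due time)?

4

LPT (decreasing processing time): J3 J5 J6 J1 J2 J4.
J3: 0→18, due 23, tardiness 0
J5: 18→29, due 37, tardiness 0
J6: 29→39, due 16, tardiness 23
J1: 39→46, due 26, tardiness 20
J2: 46→51, due 39, tardiness 12
J4: 51→53, due 17, tardiness 36
Late batches: 4.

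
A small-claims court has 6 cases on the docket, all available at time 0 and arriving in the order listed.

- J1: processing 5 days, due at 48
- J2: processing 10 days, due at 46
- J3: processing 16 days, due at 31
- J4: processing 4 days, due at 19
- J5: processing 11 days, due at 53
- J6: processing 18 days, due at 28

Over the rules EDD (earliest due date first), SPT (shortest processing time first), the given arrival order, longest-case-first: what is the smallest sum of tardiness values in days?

EDD (increasing due date): J4 J6 J3 J2 J1 J5.
J4: 0→4, due 19, tardiness 0
J6: 4→22, due 28, tardiness 0
J3: 22→38, due 31, tardiness 7
J2: 38→48, due 46, tardiness 2
J1: 48→53, due 48, tardiness 5
J5: 53→64, due 53, tardiness 11
Sum = 0+0+7+2+5+11 = 25.
SPT (increasing processing time): J4 J1 J2 J5 J3 J6.
J4: 0→4, due 19, tardiness 0
J1: 4→9, due 48, tardiness 0
J2: 9→19, due 46, tardiness 0
J5: 19→30, due 53, tardiness 0
J3: 30→46, due 31, tardiness 15
J6: 46→64, due 28, tardiness 36
Sum = 0+0+0+0+15+36 = 51.
FIFO (arrival order): J1 J2 J3 J4 J5 J6.
J1: 0→5, due 48, tardiness 0
J2: 5→15, due 46, tardiness 0
J3: 15→31, due 31, tardiness 0
J4: 31→35, due 19, tardiness 16
J5: 35→46, due 53, tardiness 0
J6: 46→64, due 28, tardiness 36
Sum = 0+0+0+16+0+36 = 52.
LPT (decreasing processing time): J6 J3 J5 J2 J1 J4.
J6: 0→18, due 28, tardiness 0
J3: 18→34, due 31, tardiness 3
J5: 34→45, due 53, tardiness 0
J2: 45→55, due 46, tardiness 9
J1: 55→60, due 48, tardiness 12
J4: 60→64, due 19, tardiness 45
Sum = 0+3+0+9+12+45 = 69.
EDD 25, SPT 51, FIFO 52, LPT 69 → minimum 25.

25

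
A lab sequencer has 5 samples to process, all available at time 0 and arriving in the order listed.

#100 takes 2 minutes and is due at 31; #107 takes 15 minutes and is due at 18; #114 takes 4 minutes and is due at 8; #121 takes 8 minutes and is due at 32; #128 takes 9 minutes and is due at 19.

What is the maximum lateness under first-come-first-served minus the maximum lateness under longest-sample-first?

FIFO (arrival order): #100 #107 #114 #121 #128.
#100: 0→2, due 31, lateness -29
#107: 2→17, due 18, lateness -1
#114: 17→21, due 8, lateness 13
#121: 21→29, due 32, lateness -3
#128: 29→38, due 19, lateness 19
Maximum = 19.
LPT (decreasing processing time): #107 #128 #121 #114 #100.
#107: 0→15, due 18, lateness -3
#128: 15→24, due 19, lateness 5
#121: 24→32, due 32, lateness 0
#114: 32→36, due 8, lateness 28
#100: 36→38, due 31, lateness 7
Maximum = 28.
Difference = 19 − 28 = -9.

-9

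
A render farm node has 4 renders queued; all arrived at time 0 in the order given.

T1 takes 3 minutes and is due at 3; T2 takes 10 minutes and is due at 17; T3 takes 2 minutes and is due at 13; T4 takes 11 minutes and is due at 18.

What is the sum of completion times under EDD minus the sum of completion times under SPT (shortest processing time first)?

EDD (increasing due date): T1 T3 T2 T4.
T1: 0→3
T3: 3→5
T2: 5→15
T4: 15→26
Sum = 3+5+15+26 = 49.
SPT (increasing processing time): T3 T1 T2 T4.
T3: 0→2
T1: 2→5
T2: 5→15
T4: 15→26
Sum = 2+5+15+26 = 48.
Difference = 49 − 48 = 1.

1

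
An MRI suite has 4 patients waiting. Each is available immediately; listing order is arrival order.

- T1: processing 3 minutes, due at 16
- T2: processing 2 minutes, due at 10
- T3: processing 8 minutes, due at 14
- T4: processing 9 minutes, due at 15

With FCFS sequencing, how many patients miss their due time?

FIFO (arrival order): T1 T2 T3 T4.
T1: 0→3, due 16, tardiness 0
T2: 3→5, due 10, tardiness 0
T3: 5→13, due 14, tardiness 0
T4: 13→22, due 15, tardiness 7
Late patients: 1.

1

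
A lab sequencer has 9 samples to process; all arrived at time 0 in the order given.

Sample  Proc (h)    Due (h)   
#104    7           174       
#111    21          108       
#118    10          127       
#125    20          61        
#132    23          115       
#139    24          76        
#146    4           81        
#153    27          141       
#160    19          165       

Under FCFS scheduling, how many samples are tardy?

2

FIFO (arrival order): #104 #111 #118 #125 #132 #139 #146 #153 #160.
#104: 0→7, due 174, tardiness 0
#111: 7→28, due 108, tardiness 0
#118: 28→38, due 127, tardiness 0
#125: 38→58, due 61, tardiness 0
#132: 58→81, due 115, tardiness 0
#139: 81→105, due 76, tardiness 29
#146: 105→109, due 81, tardiness 28
#153: 109→136, due 141, tardiness 0
#160: 136→155, due 165, tardiness 0
Late samples: 2.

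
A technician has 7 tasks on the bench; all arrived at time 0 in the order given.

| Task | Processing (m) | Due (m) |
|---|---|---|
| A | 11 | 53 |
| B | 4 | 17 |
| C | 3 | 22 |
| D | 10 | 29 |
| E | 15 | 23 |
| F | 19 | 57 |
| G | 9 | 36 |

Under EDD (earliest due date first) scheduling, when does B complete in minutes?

EDD (increasing due date): B C E D G A F.
B: 0→4

4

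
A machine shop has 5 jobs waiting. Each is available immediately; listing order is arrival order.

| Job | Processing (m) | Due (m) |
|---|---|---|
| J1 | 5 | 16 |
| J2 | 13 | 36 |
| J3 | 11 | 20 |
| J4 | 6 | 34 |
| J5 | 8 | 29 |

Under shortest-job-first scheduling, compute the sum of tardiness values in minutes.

SPT (increasing processing time): J1 J4 J5 J3 J2.
J1: 0→5, due 16, tardiness 0
J4: 5→11, due 34, tardiness 0
J5: 11→19, due 29, tardiness 0
J3: 19→30, due 20, tardiness 10
J2: 30→43, due 36, tardiness 7
Sum = 0+0+0+10+7 = 17.

17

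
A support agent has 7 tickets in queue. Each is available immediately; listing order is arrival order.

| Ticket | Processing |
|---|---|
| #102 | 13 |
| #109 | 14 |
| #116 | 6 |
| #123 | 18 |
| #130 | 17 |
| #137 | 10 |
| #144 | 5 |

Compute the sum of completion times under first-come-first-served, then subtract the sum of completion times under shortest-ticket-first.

FIFO (arrival order): #102 #109 #116 #123 #130 #137 #144.
#102: 0→13
#109: 13→27
#116: 27→33
#123: 33→51
#130: 51→68
#137: 68→78
#144: 78→83
Sum = 13+27+33+51+68+78+83 = 353.
SPT (increasing processing time): #144 #116 #137 #102 #109 #130 #123.
#144: 0→5
#116: 5→11
#137: 11→21
#102: 21→34
#109: 34→48
#130: 48→65
#123: 65→83
Sum = 5+11+21+34+48+65+83 = 267.
Difference = 353 − 267 = 86.

86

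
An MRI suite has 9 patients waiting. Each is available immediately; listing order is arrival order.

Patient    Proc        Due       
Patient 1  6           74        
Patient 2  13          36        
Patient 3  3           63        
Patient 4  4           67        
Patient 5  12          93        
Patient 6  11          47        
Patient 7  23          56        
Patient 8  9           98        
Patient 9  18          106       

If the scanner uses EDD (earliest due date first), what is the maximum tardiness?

EDD (increasing due date): Patient 2 Patient 6 Patient 7 Patient 3 Patient 4 Patient 1 Patient 5 Patient 8 Patient 9.
Patient 2: 0→13, due 36, tardiness 0
Patient 6: 13→24, due 47, tardiness 0
Patient 7: 24→47, due 56, tardiness 0
Patient 3: 47→50, due 63, tardiness 0
Patient 4: 50→54, due 67, tardiness 0
Patient 1: 54→60, due 74, tardiness 0
Patient 5: 60→72, due 93, tardiness 0
Patient 8: 72→81, due 98, tardiness 0
Patient 9: 81→99, due 106, tardiness 0
Maximum = 0.

0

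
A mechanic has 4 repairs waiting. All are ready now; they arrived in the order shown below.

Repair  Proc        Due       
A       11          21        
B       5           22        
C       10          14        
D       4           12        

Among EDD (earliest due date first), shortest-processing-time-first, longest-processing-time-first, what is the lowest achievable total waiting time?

EDD (increasing due date): D C A B.
D: waits 0, runs 0→4
C: waits 4, runs 4→14
A: waits 14, runs 14→25
B: waits 25, runs 25→30
Sum = 0+4+14+25 = 43.
SPT (increasing processing time): D B C A.
D: waits 0, runs 0→4
B: waits 4, runs 4→9
C: waits 9, runs 9→19
A: waits 19, runs 19→30
Sum = 0+4+9+19 = 32.
LPT (decreasing processing time): A C B D.
A: waits 0, runs 0→11
C: waits 11, runs 11→21
B: waits 21, runs 21→26
D: waits 26, runs 26→30
Sum = 0+11+21+26 = 58.
EDD 43, SPT 32, LPT 58 → minimum 32.

32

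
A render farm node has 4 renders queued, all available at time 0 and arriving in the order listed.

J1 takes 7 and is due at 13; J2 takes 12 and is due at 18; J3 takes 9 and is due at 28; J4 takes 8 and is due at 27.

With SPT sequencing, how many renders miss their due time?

1

SPT (increasing processing time): J1 J4 J3 J2.
J1: 0→7, due 13, tardiness 0
J4: 7→15, due 27, tardiness 0
J3: 15→24, due 28, tardiness 0
J2: 24→36, due 18, tardiness 18
Late renders: 1.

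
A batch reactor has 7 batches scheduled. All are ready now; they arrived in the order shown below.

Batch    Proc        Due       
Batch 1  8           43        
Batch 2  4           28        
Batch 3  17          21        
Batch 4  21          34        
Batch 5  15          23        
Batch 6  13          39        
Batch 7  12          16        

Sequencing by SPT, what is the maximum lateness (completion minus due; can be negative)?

SPT (increasing processing time): Batch 2 Batch 1 Batch 7 Batch 6 Batch 5 Batch 3 Batch 4.
Batch 2: 0→4, due 28, lateness -24
Batch 1: 4→12, due 43, lateness -31
Batch 7: 12→24, due 16, lateness 8
Batch 6: 24→37, due 39, lateness -2
Batch 5: 37→52, due 23, lateness 29
Batch 3: 52→69, due 21, lateness 48
Batch 4: 69→90, due 34, lateness 56
Maximum = 56.

56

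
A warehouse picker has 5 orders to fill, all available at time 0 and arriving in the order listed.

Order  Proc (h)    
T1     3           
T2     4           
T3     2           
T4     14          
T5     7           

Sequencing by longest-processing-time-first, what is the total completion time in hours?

118

LPT (decreasing processing time): T4 T5 T2 T1 T3.
T4: 0→14
T5: 14→21
T2: 21→25
T1: 25→28
T3: 28→30
Sum = 14+21+25+28+30 = 118.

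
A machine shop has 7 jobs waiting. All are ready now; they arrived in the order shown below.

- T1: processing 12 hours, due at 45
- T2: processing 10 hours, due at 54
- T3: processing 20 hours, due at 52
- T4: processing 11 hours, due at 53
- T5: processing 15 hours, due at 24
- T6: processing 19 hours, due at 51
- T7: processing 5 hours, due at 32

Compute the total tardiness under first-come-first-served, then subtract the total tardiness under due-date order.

54

FIFO (arrival order): T1 T2 T3 T4 T5 T6 T7.
T1: 0→12, due 45, tardiness 0
T2: 12→22, due 54, tardiness 0
T3: 22→42, due 52, tardiness 0
T4: 42→53, due 53, tardiness 0
T5: 53→68, due 24, tardiness 44
T6: 68→87, due 51, tardiness 36
T7: 87→92, due 32, tardiness 60
Sum = 0+0+0+0+44+36+60 = 140.
EDD (increasing due date): T5 T7 T1 T6 T3 T4 T2.
T5: 0→15, due 24, tardiness 0
T7: 15→20, due 32, tardiness 0
T1: 20→32, due 45, tardiness 0
T6: 32→51, due 51, tardiness 0
T3: 51→71, due 52, tardiness 19
T4: 71→82, due 53, tardiness 29
T2: 82→92, due 54, tardiness 38
Sum = 0+0+0+0+19+29+38 = 86.
Difference = 140 − 86 = 54.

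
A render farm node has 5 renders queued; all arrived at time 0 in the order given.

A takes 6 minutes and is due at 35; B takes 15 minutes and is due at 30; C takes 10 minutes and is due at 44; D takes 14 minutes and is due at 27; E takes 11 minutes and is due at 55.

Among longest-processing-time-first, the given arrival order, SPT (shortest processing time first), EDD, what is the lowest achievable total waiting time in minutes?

LPT (decreasing processing time): B D E C A.
B: waits 0, runs 0→15
D: waits 15, runs 15→29
E: waits 29, runs 29→40
C: waits 40, runs 40→50
A: waits 50, runs 50→56
Sum = 0+15+29+40+50 = 134.
FIFO (arrival order): A B C D E.
A: waits 0, runs 0→6
B: waits 6, runs 6→21
C: waits 21, runs 21→31
D: waits 31, runs 31→45
E: waits 45, runs 45→56
Sum = 0+6+21+31+45 = 103.
SPT (increasing processing time): A C E D B.
A: waits 0, runs 0→6
C: waits 6, runs 6→16
E: waits 16, runs 16→27
D: waits 27, runs 27→41
B: waits 41, runs 41→56
Sum = 0+6+16+27+41 = 90.
EDD (increasing due date): D B A C E.
D: waits 0, runs 0→14
B: waits 14, runs 14→29
A: waits 29, runs 29→35
C: waits 35, runs 35→45
E: waits 45, runs 45→56
Sum = 0+14+29+35+45 = 123.
LPT 134, FIFO 103, SPT 90, EDD 123 → minimum 90.

90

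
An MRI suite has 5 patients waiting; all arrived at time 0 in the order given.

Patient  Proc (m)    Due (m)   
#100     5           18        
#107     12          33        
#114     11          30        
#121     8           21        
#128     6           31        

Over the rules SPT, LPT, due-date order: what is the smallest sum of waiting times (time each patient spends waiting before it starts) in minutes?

SPT (increasing processing time): #100 #128 #121 #114 #107.
#100: waits 0, runs 0→5
#128: waits 5, runs 5→11
#121: waits 11, runs 11→19
#114: waits 19, runs 19→30
#107: waits 30, runs 30→42
Sum = 0+5+11+19+30 = 65.
LPT (decreasing processing time): #107 #114 #121 #128 #100.
#107: waits 0, runs 0→12
#114: waits 12, runs 12→23
#121: waits 23, runs 23→31
#128: waits 31, runs 31→37
#100: waits 37, runs 37→42
Sum = 0+12+23+31+37 = 103.
EDD (increasing due date): #100 #121 #114 #128 #107.
#100: waits 0, runs 0→5
#121: waits 5, runs 5→13
#114: waits 13, runs 13→24
#128: waits 24, runs 24→30
#107: waits 30, runs 30→42
Sum = 0+5+13+24+30 = 72.
SPT 65, LPT 103, EDD 72 → minimum 65.

65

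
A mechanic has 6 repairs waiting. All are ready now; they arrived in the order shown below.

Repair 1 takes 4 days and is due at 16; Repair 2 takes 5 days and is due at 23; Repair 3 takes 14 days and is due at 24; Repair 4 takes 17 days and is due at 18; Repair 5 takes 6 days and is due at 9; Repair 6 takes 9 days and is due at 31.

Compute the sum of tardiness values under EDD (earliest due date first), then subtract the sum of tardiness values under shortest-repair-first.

EDD (increasing due date): Repair 5 Repair 1 Repair 4 Repair 2 Repair 3 Repair 6.
Repair 5: 0→6, due 9, tardiness 0
Repair 1: 6→10, due 16, tardiness 0
Repair 4: 10→27, due 18, tardiness 9
Repair 2: 27→32, due 23, tardiness 9
Repair 3: 32→46, due 24, tardiness 22
Repair 6: 46→55, due 31, tardiness 24
Sum = 0+0+9+9+22+24 = 64.
SPT (increasing processing time): Repair 1 Repair 2 Repair 5 Repair 6 Repair 3 Repair 4.
Repair 1: 0→4, due 16, tardiness 0
Repair 2: 4→9, due 23, tardiness 0
Repair 5: 9→15, due 9, tardiness 6
Repair 6: 15→24, due 31, tardiness 0
Repair 3: 24→38, due 24, tardiness 14
Repair 4: 38→55, due 18, tardiness 37
Sum = 0+0+6+0+14+37 = 57.
Difference = 64 − 57 = 7.

7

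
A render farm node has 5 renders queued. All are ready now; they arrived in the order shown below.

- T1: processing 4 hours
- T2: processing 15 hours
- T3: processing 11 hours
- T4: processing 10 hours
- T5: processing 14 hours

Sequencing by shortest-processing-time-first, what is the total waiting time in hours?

82

SPT (increasing processing time): T1 T4 T3 T5 T2.
T1: waits 0, runs 0→4
T4: waits 4, runs 4→14
T3: waits 14, runs 14→25
T5: waits 25, runs 25→39
T2: waits 39, runs 39→54
Sum = 0+4+14+25+39 = 82.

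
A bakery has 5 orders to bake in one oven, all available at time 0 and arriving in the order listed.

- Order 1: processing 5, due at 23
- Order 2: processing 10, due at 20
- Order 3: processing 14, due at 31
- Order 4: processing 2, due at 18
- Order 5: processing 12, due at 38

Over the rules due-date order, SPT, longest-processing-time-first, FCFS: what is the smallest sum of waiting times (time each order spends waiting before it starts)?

EDD (increasing due date): Order 4 Order 2 Order 1 Order 3 Order 5.
Order 4: waits 0, runs 0→2
Order 2: waits 2, runs 2→12
Order 1: waits 12, runs 12→17
Order 3: waits 17, runs 17→31
Order 5: waits 31, runs 31→43
Sum = 0+2+12+17+31 = 62.
SPT (increasing processing time): Order 4 Order 1 Order 2 Order 5 Order 3.
Order 4: waits 0, runs 0→2
Order 1: waits 2, runs 2→7
Order 2: waits 7, runs 7→17
Order 5: waits 17, runs 17→29
Order 3: waits 29, runs 29→43
Sum = 0+2+7+17+29 = 55.
LPT (decreasing processing time): Order 3 Order 5 Order 2 Order 1 Order 4.
Order 3: waits 0, runs 0→14
Order 5: waits 14, runs 14→26
Order 2: waits 26, runs 26→36
Order 1: waits 36, runs 36→41
Order 4: waits 41, runs 41→43
Sum = 0+14+26+36+41 = 117.
FIFO (arrival order): Order 1 Order 2 Order 3 Order 4 Order 5.
Order 1: waits 0, runs 0→5
Order 2: waits 5, runs 5→15
Order 3: waits 15, runs 15→29
Order 4: waits 29, runs 29→31
Order 5: waits 31, runs 31→43
Sum = 0+5+15+29+31 = 80.
EDD 62, SPT 55, LPT 117, FIFO 80 → minimum 55.

55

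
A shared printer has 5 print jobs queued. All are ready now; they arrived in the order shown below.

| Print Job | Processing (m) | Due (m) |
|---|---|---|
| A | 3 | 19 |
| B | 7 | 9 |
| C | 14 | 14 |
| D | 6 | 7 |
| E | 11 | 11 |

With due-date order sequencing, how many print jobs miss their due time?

EDD (increasing due date): D B E C A.
D: 0→6, due 7, tardiness 0
B: 6→13, due 9, tardiness 4
E: 13→24, due 11, tardiness 13
C: 24→38, due 14, tardiness 24
A: 38→41, due 19, tardiness 22
Late print jobs: 4.

4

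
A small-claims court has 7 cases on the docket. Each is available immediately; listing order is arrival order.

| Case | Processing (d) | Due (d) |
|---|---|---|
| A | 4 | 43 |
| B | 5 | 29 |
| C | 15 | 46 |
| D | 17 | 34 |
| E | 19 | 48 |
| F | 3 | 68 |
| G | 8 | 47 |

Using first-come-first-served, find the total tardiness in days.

43

FIFO (arrival order): A B C D E F G.
A: 0→4, due 43, tardiness 0
B: 4→9, due 29, tardiness 0
C: 9→24, due 46, tardiness 0
D: 24→41, due 34, tardiness 7
E: 41→60, due 48, tardiness 12
F: 60→63, due 68, tardiness 0
G: 63→71, due 47, tardiness 24
Sum = 0+0+0+7+12+0+24 = 43.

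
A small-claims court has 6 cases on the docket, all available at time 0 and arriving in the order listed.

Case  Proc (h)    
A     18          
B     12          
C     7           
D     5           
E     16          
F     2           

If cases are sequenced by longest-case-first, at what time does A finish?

18

LPT (decreasing processing time): A E B C D F.
A: 0→18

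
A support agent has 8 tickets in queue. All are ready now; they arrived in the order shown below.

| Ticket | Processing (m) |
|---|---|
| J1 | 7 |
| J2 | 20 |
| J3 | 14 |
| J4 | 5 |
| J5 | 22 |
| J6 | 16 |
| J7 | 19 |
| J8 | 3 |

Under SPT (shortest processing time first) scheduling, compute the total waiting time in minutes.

248

SPT (increasing processing time): J8 J4 J1 J3 J6 J7 J2 J5.
J8: waits 0, runs 0→3
J4: waits 3, runs 3→8
J1: waits 8, runs 8→15
J3: waits 15, runs 15→29
J6: waits 29, runs 29→45
J7: waits 45, runs 45→64
J2: waits 64, runs 64→84
J5: waits 84, runs 84→106
Sum = 0+3+8+15+29+45+64+84 = 248.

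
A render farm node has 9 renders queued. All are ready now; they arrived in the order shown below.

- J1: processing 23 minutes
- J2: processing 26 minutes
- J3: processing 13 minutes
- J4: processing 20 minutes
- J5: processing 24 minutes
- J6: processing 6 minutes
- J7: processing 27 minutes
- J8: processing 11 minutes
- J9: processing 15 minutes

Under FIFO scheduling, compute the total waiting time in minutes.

FIFO (arrival order): J1 J2 J3 J4 J5 J6 J7 J8 J9.
J1: waits 0, runs 0→23
J2: waits 23, runs 23→49
J3: waits 49, runs 49→62
J4: waits 62, runs 62→82
J5: waits 82, runs 82→106
J6: waits 106, runs 106→112
J7: waits 112, runs 112→139
J8: waits 139, runs 139→150
J9: waits 150, runs 150→165
Sum = 0+23+49+62+82+106+112+139+150 = 723.

723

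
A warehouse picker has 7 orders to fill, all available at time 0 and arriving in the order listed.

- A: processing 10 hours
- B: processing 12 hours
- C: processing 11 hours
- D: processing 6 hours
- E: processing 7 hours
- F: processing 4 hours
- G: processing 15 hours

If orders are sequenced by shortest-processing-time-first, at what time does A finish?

27

SPT (increasing processing time): F D E A C B G.
F: 0→4
D: 4→10
E: 10→17
A: 17→27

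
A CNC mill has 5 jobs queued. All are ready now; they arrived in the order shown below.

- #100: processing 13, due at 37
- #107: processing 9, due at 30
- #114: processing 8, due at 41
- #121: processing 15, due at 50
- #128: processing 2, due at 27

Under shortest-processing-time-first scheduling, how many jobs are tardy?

0

SPT (increasing processing time): #128 #114 #107 #100 #121.
#128: 0→2, due 27, tardiness 0
#114: 2→10, due 41, tardiness 0
#107: 10→19, due 30, tardiness 0
#100: 19→32, due 37, tardiness 0
#121: 32→47, due 50, tardiness 0
Late jobs: 0.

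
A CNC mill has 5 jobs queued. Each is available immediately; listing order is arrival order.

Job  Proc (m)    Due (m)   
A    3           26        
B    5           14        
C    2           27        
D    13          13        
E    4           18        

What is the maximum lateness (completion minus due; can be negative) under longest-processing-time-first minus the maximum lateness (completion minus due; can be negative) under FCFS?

-6

LPT (decreasing processing time): D B E A C.
D: 0→13, due 13, lateness 0
B: 13→18, due 14, lateness 4
E: 18→22, due 18, lateness 4
A: 22→25, due 26, lateness -1
C: 25→27, due 27, lateness 0
Maximum = 4.
FIFO (arrival order): A B C D E.
A: 0→3, due 26, lateness -23
B: 3→8, due 14, lateness -6
C: 8→10, due 27, lateness -17
D: 10→23, due 13, lateness 10
E: 23→27, due 18, lateness 9
Maximum = 10.
Difference = 4 − 10 = -6.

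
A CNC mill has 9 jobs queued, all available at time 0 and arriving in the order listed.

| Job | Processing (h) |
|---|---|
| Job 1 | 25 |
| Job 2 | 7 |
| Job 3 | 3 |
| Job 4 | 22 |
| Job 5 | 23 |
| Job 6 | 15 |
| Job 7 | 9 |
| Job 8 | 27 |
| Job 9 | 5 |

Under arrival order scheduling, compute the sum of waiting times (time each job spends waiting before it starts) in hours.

559

FIFO (arrival order): Job 1 Job 2 Job 3 Job 4 Job 5 Job 6 Job 7 Job 8 Job 9.
Job 1: waits 0, runs 0→25
Job 2: waits 25, runs 25→32
Job 3: waits 32, runs 32→35
Job 4: waits 35, runs 35→57
Job 5: waits 57, runs 57→80
Job 6: waits 80, runs 80→95
Job 7: waits 95, runs 95→104
Job 8: waits 104, runs 104→131
Job 9: waits 131, runs 131→136
Sum = 0+25+32+35+57+80+95+104+131 = 559.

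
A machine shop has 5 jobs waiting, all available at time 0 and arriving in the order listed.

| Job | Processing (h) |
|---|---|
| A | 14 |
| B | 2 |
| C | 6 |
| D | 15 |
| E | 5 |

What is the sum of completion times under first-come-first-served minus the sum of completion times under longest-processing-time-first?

FIFO (arrival order): A B C D E.
A: 0→14
B: 14→16
C: 16→22
D: 22→37
E: 37→42
Sum = 14+16+22+37+42 = 131.
LPT (decreasing processing time): D A C E B.
D: 0→15
A: 15→29
C: 29→35
E: 35→40
B: 40→42
Sum = 15+29+35+40+42 = 161.
Difference = 131 − 161 = -30.

-30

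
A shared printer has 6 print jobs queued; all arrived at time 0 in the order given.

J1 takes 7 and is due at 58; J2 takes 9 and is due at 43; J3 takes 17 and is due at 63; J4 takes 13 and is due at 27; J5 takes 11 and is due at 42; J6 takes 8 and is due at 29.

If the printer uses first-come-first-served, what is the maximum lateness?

FIFO (arrival order): J1 J2 J3 J4 J5 J6.
J1: 0→7, due 58, lateness -51
J2: 7→16, due 43, lateness -27
J3: 16→33, due 63, lateness -30
J4: 33→46, due 27, lateness 19
J5: 46→57, due 42, lateness 15
J6: 57→65, due 29, lateness 36
Maximum = 36.

36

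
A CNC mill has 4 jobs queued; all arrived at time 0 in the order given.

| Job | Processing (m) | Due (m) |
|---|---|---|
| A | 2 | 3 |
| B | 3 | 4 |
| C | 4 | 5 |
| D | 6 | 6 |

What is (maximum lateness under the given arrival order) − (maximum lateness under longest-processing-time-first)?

-3

FIFO (arrival order): A B C D.
A: 0→2, due 3, lateness -1
B: 2→5, due 4, lateness 1
C: 5→9, due 5, lateness 4
D: 9→15, due 6, lateness 9
Maximum = 9.
LPT (decreasing processing time): D C B A.
D: 0→6, due 6, lateness 0
C: 6→10, due 5, lateness 5
B: 10→13, due 4, lateness 9
A: 13→15, due 3, lateness 12
Maximum = 12.
Difference = 9 − 12 = -3.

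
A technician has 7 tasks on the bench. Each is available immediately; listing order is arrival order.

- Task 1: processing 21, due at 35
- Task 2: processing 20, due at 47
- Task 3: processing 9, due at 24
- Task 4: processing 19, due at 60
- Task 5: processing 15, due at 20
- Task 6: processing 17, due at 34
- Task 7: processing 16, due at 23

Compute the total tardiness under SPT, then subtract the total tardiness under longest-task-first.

SPT (increasing processing time): Task 3 Task 5 Task 7 Task 6 Task 4 Task 2 Task 1.
Task 3: 0→9, due 24, tardiness 0
Task 5: 9→24, due 20, tardiness 4
Task 7: 24→40, due 23, tardiness 17
Task 6: 40→57, due 34, tardiness 23
Task 4: 57→76, due 60, tardiness 16
Task 2: 76→96, due 47, tardiness 49
Task 1: 96→117, due 35, tardiness 82
Sum = 0+4+17+23+16+49+82 = 191.
LPT (decreasing processing time): Task 1 Task 2 Task 4 Task 6 Task 7 Task 5 Task 3.
Task 1: 0→21, due 35, tardiness 0
Task 2: 21→41, due 47, tardiness 0
Task 4: 41→60, due 60, tardiness 0
Task 6: 60→77, due 34, tardiness 43
Task 7: 77→93, due 23, tardiness 70
Task 5: 93→108, due 20, tardiness 88
Task 3: 108→117, due 24, tardiness 93
Sum = 0+0+0+43+70+88+93 = 294.
Difference = 191 − 294 = -103.

-103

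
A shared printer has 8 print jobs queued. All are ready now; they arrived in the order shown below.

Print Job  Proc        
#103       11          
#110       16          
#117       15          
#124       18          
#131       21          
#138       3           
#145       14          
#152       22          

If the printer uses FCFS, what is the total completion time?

FIFO (arrival order): #103 #110 #117 #124 #131 #138 #145 #152.
#103: 0→11
#110: 11→27
#117: 27→42
#124: 42→60
#131: 60→81
#138: 81→84
#145: 84→98
#152: 98→120
Sum = 11+27+42+60+81+84+98+120 = 523.

523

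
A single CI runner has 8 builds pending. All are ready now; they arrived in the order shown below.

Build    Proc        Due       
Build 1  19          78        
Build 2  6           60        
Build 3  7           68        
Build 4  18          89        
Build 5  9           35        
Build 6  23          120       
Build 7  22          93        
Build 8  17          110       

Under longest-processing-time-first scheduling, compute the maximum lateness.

73

LPT (decreasing processing time): Build 6 Build 7 Build 1 Build 4 Build 8 Build 5 Build 3 Build 2.
Build 6: 0→23, due 120, lateness -97
Build 7: 23→45, due 93, lateness -48
Build 1: 45→64, due 78, lateness -14
Build 4: 64→82, due 89, lateness -7
Build 8: 82→99, due 110, lateness -11
Build 5: 99→108, due 35, lateness 73
Build 3: 108→115, due 68, lateness 47
Build 2: 115→121, due 60, lateness 61
Maximum = 73.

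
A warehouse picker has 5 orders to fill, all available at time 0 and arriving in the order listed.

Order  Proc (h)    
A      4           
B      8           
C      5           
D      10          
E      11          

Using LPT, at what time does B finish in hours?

LPT (decreasing processing time): E D B C A.
E: 0→11
D: 11→21
B: 21→29

29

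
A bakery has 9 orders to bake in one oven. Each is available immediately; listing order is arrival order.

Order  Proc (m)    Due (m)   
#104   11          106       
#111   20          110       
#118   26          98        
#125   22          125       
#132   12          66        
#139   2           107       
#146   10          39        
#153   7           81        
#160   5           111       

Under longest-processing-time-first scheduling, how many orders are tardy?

5

LPT (decreasing processing time): #118 #125 #111 #132 #104 #146 #153 #160 #139.
#118: 0→26, due 98, tardiness 0
#125: 26→48, due 125, tardiness 0
#111: 48→68, due 110, tardiness 0
#132: 68→80, due 66, tardiness 14
#104: 80→91, due 106, tardiness 0
#146: 91→101, due 39, tardiness 62
#153: 101→108, due 81, tardiness 27
#160: 108→113, due 111, tardiness 2
#139: 113→115, due 107, tardiness 8
Late orders: 5.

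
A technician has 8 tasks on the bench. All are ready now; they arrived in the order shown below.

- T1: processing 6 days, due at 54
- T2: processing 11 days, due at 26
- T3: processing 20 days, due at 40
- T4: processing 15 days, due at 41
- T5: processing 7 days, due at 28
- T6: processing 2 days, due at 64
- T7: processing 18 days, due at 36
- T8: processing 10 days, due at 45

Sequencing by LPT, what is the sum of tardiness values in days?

192

LPT (decreasing processing time): T3 T7 T4 T2 T8 T5 T1 T6.
T3: 0→20, due 40, tardiness 0
T7: 20→38, due 36, tardiness 2
T4: 38→53, due 41, tardiness 12
T2: 53→64, due 26, tardiness 38
T8: 64→74, due 45, tardiness 29
T5: 74→81, due 28, tardiness 53
T1: 81→87, due 54, tardiness 33
T6: 87→89, due 64, tardiness 25
Sum = 0+2+12+38+29+53+33+25 = 192.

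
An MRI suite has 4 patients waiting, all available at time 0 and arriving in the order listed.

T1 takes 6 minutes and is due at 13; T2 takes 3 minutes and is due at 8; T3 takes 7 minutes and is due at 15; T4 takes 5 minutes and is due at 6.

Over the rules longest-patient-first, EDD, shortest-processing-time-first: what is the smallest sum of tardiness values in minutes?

7

LPT (decreasing processing time): T3 T1 T4 T2.
T3: 0→7, due 15, tardiness 0
T1: 7→13, due 13, tardiness 0
T4: 13→18, due 6, tardiness 12
T2: 18→21, due 8, tardiness 13
Sum = 0+0+12+13 = 25.
EDD (increasing due date): T4 T2 T1 T3.
T4: 0→5, due 6, tardiness 0
T2: 5→8, due 8, tardiness 0
T1: 8→14, due 13, tardiness 1
T3: 14→21, due 15, tardiness 6
Sum = 0+0+1+6 = 7.
SPT (increasing processing time): T2 T4 T1 T3.
T2: 0→3, due 8, tardiness 0
T4: 3→8, due 6, tardiness 2
T1: 8→14, due 13, tardiness 1
T3: 14→21, due 15, tardiness 6
Sum = 0+2+1+6 = 9.
LPT 25, EDD 7, SPT 9 → minimum 7.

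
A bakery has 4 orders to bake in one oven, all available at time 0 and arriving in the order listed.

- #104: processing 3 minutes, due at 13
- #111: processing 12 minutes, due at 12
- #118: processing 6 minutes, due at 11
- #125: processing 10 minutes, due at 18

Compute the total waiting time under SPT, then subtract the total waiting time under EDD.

-14

SPT (increasing processing time): #104 #118 #125 #111.
#104: waits 0, runs 0→3
#118: waits 3, runs 3→9
#125: waits 9, runs 9→19
#111: waits 19, runs 19→31
Sum = 0+3+9+19 = 31.
EDD (increasing due date): #118 #111 #104 #125.
#118: waits 0, runs 0→6
#111: waits 6, runs 6→18
#104: waits 18, runs 18→21
#125: waits 21, runs 21→31
Sum = 0+6+18+21 = 45.
Difference = 31 − 45 = -14.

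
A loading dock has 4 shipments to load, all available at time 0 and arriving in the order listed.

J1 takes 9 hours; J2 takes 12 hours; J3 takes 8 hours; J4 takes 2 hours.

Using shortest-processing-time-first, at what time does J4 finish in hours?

SPT (increasing processing time): J4 J3 J1 J2.
J4: 0→2

2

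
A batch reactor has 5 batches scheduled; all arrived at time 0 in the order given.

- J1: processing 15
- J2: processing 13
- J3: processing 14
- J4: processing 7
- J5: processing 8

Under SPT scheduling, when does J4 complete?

SPT (increasing processing time): J4 J5 J2 J3 J1.
J4: 0→7

7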